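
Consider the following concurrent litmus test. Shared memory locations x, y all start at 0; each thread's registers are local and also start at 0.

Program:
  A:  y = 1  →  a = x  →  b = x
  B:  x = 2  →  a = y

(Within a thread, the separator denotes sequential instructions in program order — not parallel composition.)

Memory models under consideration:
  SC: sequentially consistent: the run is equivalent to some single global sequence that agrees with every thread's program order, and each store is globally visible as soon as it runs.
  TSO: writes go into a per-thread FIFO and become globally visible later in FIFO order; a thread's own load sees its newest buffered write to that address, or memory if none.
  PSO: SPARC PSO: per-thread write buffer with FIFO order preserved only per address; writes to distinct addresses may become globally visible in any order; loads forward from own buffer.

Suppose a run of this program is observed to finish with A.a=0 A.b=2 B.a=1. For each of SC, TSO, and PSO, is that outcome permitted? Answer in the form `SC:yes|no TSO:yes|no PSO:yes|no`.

outcome vector order: (A.a,A.b,B.a)
[SC] allowed = {<0 0 1> <0 2 1> <2 2 0> <2 2 1>}
[TSO] allowed = {<0 0 0> <0 0 1> <0 2 0> <0 2 1> <2 2 0> <2 2 1>}
[PSO] allowed = {<0 0 0> <0 0 1> <0 2 0> <0 2 1> <2 2 0> <2 2 1>}
target <0 2 1> ∈ {SC,TSO,PSO}

SC:yes TSO:yes PSO:yes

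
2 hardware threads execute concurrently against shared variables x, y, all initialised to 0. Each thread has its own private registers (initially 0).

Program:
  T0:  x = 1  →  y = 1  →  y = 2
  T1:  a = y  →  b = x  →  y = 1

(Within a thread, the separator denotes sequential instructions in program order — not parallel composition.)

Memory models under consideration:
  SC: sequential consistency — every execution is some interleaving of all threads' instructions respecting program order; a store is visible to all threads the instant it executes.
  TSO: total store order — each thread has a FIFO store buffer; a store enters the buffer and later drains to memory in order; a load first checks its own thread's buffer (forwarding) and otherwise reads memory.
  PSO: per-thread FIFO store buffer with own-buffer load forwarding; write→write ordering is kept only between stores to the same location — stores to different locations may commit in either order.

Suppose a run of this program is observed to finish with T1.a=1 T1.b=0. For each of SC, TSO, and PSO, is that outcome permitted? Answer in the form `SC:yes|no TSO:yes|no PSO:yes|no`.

SC:no TSO:no PSO:yes

outcome vector order: (T1.a,T1.b)
SC (4): 0/0; 0/1; 1/1; 2/1
TSO (4): 0/0; 0/1; 1/1; 2/1
PSO (6): 0/0; 0/1; 1/0; 1/1; 2/0; 2/1
target 1/0 ∈ {PSO}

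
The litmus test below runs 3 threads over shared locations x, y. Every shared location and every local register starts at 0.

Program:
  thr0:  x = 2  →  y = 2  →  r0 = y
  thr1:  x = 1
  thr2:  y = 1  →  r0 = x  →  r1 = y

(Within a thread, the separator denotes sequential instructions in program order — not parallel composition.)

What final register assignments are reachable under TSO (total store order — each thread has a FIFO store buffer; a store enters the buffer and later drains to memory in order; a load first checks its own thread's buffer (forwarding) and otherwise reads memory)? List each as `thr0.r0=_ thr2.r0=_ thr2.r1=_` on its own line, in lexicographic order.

thr0.r0=1 thr2.r0=0 thr2.r1=1
thr0.r0=1 thr2.r0=1 thr2.r1=1
thr0.r0=1 thr2.r0=2 thr2.r1=1
thr0.r0=2 thr2.r0=0 thr2.r1=1
thr0.r0=2 thr2.r0=0 thr2.r1=2
thr0.r0=2 thr2.r0=1 thr2.r1=1
thr0.r0=2 thr2.r0=1 thr2.r1=2
thr0.r0=2 thr2.r0=2 thr2.r1=1
thr0.r0=2 thr2.r0=2 thr2.r1=2

outcome vector order: (thr0.r0,thr2.r0,thr2.r1)
|TSO outcomes| = 9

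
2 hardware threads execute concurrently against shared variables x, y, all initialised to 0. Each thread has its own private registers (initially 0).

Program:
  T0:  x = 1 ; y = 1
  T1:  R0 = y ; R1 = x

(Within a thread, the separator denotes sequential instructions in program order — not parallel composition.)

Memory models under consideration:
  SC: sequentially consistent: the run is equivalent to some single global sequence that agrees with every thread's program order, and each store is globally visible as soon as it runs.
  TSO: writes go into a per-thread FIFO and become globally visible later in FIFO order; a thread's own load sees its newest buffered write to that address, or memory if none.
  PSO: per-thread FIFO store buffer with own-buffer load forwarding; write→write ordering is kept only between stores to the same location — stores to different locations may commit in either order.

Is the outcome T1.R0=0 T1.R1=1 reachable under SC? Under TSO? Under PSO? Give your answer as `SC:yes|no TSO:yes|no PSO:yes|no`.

SC:yes TSO:yes PSO:yes

outcome vector order: (T1.R0,T1.R1)
SC: 3 outcomes — {0/0; 0/1; 1/1}
TSO: 3 outcomes — {0/0; 0/1; 1/1}
PSO: 4 outcomes — {0/0; 0/1; 1/0; 1/1}
target 0/1 ∈ {SC,TSO,PSO}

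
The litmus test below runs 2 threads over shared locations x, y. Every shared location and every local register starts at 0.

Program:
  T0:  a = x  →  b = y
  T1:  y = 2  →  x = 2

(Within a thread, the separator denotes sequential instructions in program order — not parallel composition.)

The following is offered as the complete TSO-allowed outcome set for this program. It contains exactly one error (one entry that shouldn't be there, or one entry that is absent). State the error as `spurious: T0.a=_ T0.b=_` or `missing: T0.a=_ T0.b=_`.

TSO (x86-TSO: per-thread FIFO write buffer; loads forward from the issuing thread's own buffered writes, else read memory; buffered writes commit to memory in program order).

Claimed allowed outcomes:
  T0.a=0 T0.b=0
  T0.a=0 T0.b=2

missing: T0.a=2 T0.b=2

outcome vector order: (T0.a,T0.b)
[TSO] allowed = {(0,0) (0,2) (2,2)}
TSO∖claimed = {(2,2)}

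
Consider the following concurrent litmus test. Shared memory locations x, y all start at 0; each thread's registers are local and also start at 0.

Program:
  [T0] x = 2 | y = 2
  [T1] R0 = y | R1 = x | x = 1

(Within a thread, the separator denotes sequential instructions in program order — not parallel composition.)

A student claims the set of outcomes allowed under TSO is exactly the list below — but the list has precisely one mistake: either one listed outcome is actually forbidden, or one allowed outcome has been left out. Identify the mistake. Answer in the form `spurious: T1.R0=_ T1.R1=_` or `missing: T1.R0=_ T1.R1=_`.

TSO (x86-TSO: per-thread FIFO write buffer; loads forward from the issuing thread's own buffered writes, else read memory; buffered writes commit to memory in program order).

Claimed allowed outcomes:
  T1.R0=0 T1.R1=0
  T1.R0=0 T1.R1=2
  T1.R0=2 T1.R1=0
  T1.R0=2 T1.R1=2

outcome vector order: (T1.R0,T1.R1)
TSO: 3 outcomes — {<0 0>, <0 2>, <2 2>}
claimed∖TSO = {<2 0>}

spurious: T1.R0=2 T1.R1=0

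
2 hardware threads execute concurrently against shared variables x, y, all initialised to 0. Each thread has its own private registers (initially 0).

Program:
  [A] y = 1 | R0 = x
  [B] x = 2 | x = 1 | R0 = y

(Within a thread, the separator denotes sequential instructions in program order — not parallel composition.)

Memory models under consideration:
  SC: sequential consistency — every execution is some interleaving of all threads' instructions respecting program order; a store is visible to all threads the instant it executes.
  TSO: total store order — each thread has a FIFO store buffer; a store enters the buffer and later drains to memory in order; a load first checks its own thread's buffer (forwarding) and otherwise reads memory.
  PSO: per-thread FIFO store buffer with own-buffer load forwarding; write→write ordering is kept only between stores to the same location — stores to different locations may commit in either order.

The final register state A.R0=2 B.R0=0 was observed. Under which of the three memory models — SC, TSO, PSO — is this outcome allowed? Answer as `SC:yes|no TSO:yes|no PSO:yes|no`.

outcome vector order: (A.R0,B.R0)
under SC → (0,1); (1,0); (1,1); (2,1)
under TSO → (0,0); (0,1); (1,0); (1,1); (2,0); (2,1)
under PSO → (0,0); (0,1); (1,0); (1,1); (2,0); (2,1)
target (2,0) ∈ {TSO,PSO}

SC:no TSO:yes PSO:yes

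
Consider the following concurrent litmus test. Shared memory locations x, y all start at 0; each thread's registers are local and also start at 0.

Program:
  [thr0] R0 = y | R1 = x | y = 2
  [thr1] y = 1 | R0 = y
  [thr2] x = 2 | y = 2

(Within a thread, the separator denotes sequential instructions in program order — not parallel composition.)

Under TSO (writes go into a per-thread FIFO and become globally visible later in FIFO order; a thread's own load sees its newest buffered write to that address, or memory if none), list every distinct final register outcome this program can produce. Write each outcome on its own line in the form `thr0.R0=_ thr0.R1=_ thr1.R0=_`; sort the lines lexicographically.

thr0.R0=0 thr0.R1=0 thr1.R0=1
thr0.R0=0 thr0.R1=0 thr1.R0=2
thr0.R0=0 thr0.R1=2 thr1.R0=1
thr0.R0=0 thr0.R1=2 thr1.R0=2
thr0.R0=1 thr0.R1=0 thr1.R0=1
thr0.R0=1 thr0.R1=0 thr1.R0=2
thr0.R0=1 thr0.R1=2 thr1.R0=1
thr0.R0=1 thr0.R1=2 thr1.R0=2
thr0.R0=2 thr0.R1=2 thr1.R0=1
thr0.R0=2 thr0.R1=2 thr1.R0=2

outcome vector order: (thr0.R0,thr0.R1,thr1.R0)
|TSO outcomes| = 10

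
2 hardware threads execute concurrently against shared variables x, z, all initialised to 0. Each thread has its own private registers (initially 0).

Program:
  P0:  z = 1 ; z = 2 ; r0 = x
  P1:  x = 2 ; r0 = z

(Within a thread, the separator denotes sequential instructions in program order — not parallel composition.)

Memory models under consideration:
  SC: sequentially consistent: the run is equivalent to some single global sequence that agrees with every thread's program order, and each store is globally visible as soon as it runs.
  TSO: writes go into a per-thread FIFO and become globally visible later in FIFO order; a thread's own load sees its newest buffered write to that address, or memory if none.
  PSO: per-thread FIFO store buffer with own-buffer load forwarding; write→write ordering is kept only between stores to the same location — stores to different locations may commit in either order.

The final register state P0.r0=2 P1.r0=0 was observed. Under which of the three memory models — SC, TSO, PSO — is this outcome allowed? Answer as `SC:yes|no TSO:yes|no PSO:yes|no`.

SC:yes TSO:yes PSO:yes

outcome vector order: (P0.r0,P1.r0)
under SC → 02; 20; 21; 22
under TSO → 00; 01; 02; 20; 21; 22
under PSO → 00; 01; 02; 20; 21; 22
target 20 ∈ {SC,TSO,PSO}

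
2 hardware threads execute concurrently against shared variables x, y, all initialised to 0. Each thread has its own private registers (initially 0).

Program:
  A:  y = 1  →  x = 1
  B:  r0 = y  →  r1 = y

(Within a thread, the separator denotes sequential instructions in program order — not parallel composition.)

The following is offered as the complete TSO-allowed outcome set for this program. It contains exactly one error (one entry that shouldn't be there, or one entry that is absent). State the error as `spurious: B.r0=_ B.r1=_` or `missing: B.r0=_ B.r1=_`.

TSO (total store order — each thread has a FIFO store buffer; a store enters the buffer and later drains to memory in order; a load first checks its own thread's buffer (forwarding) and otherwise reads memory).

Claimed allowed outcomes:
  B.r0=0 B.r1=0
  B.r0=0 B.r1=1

outcome vector order: (B.r0,B.r1)
under TSO → <0 0>, <0 1>, <1 1>
TSO∖claimed = {<1 1>}

missing: B.r0=1 B.r1=1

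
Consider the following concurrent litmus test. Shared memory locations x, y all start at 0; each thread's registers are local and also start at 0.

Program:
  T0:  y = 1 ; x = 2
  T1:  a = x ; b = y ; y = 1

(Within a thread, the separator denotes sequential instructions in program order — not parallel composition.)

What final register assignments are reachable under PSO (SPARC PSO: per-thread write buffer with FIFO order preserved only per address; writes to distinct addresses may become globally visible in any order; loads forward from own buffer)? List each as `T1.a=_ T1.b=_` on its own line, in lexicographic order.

T1.a=0 T1.b=0
T1.a=0 T1.b=1
T1.a=2 T1.b=0
T1.a=2 T1.b=1

outcome vector order: (T1.a,T1.b)
|PSO outcomes| = 4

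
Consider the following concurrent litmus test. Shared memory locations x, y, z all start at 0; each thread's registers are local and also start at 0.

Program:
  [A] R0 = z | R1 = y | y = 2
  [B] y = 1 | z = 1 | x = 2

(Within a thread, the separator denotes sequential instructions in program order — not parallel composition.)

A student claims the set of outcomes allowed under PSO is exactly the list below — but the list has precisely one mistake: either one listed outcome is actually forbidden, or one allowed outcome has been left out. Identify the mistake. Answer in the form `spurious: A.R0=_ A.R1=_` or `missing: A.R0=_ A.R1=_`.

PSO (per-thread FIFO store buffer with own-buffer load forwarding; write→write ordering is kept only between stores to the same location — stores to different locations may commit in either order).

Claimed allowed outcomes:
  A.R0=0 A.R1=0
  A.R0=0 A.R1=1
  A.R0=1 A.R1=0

missing: A.R0=1 A.R1=1

outcome vector order: (A.R0,A.R1)
PSO (4): (0,0) (0,1) (1,0) (1,1)
PSO∖claimed = {(1,1)}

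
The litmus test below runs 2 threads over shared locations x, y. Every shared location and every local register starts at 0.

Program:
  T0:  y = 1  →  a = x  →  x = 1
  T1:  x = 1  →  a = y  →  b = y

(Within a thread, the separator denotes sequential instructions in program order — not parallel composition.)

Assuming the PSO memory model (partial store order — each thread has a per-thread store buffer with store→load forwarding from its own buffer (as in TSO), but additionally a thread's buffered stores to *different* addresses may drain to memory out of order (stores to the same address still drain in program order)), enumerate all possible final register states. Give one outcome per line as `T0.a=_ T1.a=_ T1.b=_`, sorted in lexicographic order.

outcome vector order: (T0.a,T1.a,T1.b)
|PSO outcomes| = 6

T0.a=0 T1.a=0 T1.b=0
T0.a=0 T1.a=0 T1.b=1
T0.a=0 T1.a=1 T1.b=1
T0.a=1 T1.a=0 T1.b=0
T0.a=1 T1.a=0 T1.b=1
T0.a=1 T1.a=1 T1.b=1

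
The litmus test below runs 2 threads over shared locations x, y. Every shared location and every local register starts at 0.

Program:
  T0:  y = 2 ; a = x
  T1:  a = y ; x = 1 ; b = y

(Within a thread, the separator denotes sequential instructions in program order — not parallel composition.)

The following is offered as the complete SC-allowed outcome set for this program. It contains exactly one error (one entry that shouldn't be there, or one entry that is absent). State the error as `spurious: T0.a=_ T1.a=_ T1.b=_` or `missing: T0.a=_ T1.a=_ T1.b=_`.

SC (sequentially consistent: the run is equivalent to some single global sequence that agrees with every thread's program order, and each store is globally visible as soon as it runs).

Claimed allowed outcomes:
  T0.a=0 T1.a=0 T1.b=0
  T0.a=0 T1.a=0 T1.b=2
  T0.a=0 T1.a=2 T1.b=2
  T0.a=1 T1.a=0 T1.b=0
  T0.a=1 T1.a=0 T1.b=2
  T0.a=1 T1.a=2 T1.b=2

outcome vector order: (T0.a,T1.a,T1.b)
SC (5): 0/0/2, 0/2/2, 1/0/0, 1/0/2, 1/2/2
claimed∖SC = {0/0/0}

spurious: T0.a=0 T1.a=0 T1.b=0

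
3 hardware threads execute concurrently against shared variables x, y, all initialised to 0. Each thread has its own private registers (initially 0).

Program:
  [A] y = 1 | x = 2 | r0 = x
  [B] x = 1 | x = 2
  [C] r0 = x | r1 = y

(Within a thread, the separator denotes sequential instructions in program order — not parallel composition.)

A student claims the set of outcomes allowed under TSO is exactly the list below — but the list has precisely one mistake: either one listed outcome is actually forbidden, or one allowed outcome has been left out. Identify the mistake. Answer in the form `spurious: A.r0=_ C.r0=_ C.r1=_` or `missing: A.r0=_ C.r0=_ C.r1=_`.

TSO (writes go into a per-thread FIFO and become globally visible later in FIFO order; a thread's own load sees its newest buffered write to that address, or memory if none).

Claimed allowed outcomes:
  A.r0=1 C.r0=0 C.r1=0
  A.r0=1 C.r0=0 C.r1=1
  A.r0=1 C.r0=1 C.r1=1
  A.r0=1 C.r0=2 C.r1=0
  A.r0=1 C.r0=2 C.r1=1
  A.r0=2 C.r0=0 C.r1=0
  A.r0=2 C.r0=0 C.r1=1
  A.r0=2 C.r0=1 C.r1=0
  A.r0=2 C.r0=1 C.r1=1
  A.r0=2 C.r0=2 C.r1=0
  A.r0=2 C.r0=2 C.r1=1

spurious: A.r0=1 C.r0=2 C.r1=0

outcome vector order: (A.r0,C.r0,C.r1)
TSO: 10 outcomes — {1/0/0 1/0/1 1/1/1 1/2/1 2/0/0 2/0/1 2/1/0 2/1/1 2/2/0 2/2/1}
claimed∖TSO = {1/2/0}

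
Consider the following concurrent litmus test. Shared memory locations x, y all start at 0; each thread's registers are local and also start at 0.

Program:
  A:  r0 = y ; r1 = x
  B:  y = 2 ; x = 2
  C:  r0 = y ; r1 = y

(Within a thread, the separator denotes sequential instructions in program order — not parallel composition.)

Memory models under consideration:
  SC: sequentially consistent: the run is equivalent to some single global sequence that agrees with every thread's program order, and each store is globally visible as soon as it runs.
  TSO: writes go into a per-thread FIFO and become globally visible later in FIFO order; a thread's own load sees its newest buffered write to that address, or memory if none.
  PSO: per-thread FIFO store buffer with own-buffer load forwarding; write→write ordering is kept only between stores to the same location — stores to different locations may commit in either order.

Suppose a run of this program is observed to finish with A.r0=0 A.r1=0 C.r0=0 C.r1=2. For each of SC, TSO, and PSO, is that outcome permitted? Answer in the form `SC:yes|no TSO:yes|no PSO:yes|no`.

outcome vector order: (A.r0,A.r1,C.r0,C.r1)
under SC → 0/0/0/0 0/0/0/2 0/0/2/2 0/2/0/0 0/2/0/2 0/2/2/2 2/0/0/0 2/0/0/2 2/0/2/2 2/2/0/0 2/2/0/2 2/2/2/2
under TSO → 0/0/0/0 0/0/0/2 0/0/2/2 0/2/0/0 0/2/0/2 0/2/2/2 2/0/0/0 2/0/0/2 2/0/2/2 2/2/0/0 2/2/0/2 2/2/2/2
under PSO → 0/0/0/0 0/0/0/2 0/0/2/2 0/2/0/0 0/2/0/2 0/2/2/2 2/0/0/0 2/0/0/2 2/0/2/2 2/2/0/0 2/2/0/2 2/2/2/2
target 0/0/0/2 ∈ {SC,TSO,PSO}

SC:yes TSO:yes PSO:yes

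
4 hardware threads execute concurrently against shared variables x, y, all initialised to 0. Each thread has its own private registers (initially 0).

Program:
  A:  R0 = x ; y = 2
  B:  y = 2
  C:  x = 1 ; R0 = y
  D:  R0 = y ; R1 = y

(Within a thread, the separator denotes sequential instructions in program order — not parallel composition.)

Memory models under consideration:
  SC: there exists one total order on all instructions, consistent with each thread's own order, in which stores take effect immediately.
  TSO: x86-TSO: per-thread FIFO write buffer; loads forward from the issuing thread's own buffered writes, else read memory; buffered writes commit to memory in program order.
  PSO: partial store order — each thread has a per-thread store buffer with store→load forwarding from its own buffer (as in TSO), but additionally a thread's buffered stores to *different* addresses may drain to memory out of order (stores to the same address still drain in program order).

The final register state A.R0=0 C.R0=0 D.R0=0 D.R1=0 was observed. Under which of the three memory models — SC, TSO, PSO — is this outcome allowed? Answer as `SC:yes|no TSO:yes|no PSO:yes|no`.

outcome vector order: (A.R0,C.R0,D.R0,D.R1)
[SC] allowed = {0/0/0/0, 0/0/0/2, 0/0/2/2, 0/2/0/0, 0/2/0/2, 0/2/2/2, 1/0/0/0, 1/0/0/2, 1/0/2/2, 1/2/0/0, 1/2/0/2, 1/2/2/2}
[TSO] allowed = {0/0/0/0, 0/0/0/2, 0/0/2/2, 0/2/0/0, 0/2/0/2, 0/2/2/2, 1/0/0/0, 1/0/0/2, 1/0/2/2, 1/2/0/0, 1/2/0/2, 1/2/2/2}
[PSO] allowed = {0/0/0/0, 0/0/0/2, 0/0/2/2, 0/2/0/0, 0/2/0/2, 0/2/2/2, 1/0/0/0, 1/0/0/2, 1/0/2/2, 1/2/0/0, 1/2/0/2, 1/2/2/2}
target 0/0/0/0 ∈ {SC,TSO,PSO}

SC:yes TSO:yes PSO:yes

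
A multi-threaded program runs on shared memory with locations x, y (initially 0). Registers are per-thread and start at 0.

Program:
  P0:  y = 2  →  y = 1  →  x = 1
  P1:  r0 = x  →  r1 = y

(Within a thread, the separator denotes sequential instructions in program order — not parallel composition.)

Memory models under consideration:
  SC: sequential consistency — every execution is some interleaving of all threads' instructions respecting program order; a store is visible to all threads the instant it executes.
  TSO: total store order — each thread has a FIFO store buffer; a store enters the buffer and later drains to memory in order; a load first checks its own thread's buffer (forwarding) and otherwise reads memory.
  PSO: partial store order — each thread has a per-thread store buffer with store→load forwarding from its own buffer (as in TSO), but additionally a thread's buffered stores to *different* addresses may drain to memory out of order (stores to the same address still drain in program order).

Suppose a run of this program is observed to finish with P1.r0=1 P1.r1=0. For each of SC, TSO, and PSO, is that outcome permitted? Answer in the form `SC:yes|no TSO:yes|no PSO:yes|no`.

SC:no TSO:no PSO:yes

outcome vector order: (P1.r0,P1.r1)
[SC] allowed = {(0,0) (0,1) (0,2) (1,1)}
[TSO] allowed = {(0,0) (0,1) (0,2) (1,1)}
[PSO] allowed = {(0,0) (0,1) (0,2) (1,0) (1,1) (1,2)}
target (1,0) ∈ {PSO}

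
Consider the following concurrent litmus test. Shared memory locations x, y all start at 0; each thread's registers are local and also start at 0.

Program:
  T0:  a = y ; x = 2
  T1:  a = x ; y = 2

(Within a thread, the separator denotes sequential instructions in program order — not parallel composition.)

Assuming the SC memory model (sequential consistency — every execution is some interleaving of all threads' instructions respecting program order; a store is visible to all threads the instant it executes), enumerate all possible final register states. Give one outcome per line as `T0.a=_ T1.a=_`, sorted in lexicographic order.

T0.a=0 T1.a=0
T0.a=0 T1.a=2
T0.a=2 T1.a=0

outcome vector order: (T0.a,T1.a)
|SC outcomes| = 3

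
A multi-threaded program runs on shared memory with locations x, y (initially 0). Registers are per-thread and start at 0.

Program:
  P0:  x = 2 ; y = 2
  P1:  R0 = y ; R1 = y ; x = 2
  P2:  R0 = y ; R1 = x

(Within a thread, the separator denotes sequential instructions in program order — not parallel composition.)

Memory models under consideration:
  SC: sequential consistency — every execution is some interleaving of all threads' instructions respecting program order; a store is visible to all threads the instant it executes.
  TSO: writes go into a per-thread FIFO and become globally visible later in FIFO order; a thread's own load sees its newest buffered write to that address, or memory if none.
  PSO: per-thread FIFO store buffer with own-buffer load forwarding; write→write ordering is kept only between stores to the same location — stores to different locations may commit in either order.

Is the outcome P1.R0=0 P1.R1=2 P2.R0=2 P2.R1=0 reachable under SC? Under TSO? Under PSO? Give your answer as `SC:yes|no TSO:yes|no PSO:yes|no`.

SC:no TSO:no PSO:yes

outcome vector order: (P1.R0,P1.R1,P2.R0,P2.R1)
SC (9): (0,0,0,0); (0,0,0,2); (0,0,2,2); (0,2,0,0); (0,2,0,2); (0,2,2,2); (2,2,0,0); (2,2,0,2); (2,2,2,2)
TSO (9): (0,0,0,0); (0,0,0,2); (0,0,2,2); (0,2,0,0); (0,2,0,2); (0,2,2,2); (2,2,0,0); (2,2,0,2); (2,2,2,2)
PSO (12): (0,0,0,0); (0,0,0,2); (0,0,2,0); (0,0,2,2); (0,2,0,0); (0,2,0,2); (0,2,2,0); (0,2,2,2); (2,2,0,0); (2,2,0,2); (2,2,2,0); (2,2,2,2)
target (0,2,2,0) ∈ {PSO}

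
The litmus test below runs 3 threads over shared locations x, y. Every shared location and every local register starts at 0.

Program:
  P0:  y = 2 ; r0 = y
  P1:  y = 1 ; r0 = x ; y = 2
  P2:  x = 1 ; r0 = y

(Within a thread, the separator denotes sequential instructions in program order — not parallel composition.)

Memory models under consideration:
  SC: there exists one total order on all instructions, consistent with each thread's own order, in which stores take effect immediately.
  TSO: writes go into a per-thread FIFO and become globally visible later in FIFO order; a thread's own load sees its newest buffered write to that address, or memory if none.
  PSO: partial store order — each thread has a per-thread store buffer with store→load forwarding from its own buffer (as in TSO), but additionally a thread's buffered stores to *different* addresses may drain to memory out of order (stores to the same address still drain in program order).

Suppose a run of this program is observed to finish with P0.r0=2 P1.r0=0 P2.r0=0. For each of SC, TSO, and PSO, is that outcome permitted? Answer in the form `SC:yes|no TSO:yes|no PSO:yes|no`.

SC:no TSO:yes PSO:yes

outcome vector order: (P0.r0,P1.r0,P2.r0)
under SC → (1,0,1), (1,0,2), (1,1,0), (1,1,1), (1,1,2), (2,0,1), (2,0,2), (2,1,0), (2,1,1), (2,1,2)
under TSO → (1,0,0), (1,0,1), (1,0,2), (1,1,0), (1,1,1), (1,1,2), (2,0,0), (2,0,1), (2,0,2), (2,1,0), (2,1,1), (2,1,2)
under PSO → (1,0,0), (1,0,1), (1,0,2), (1,1,0), (1,1,1), (1,1,2), (2,0,0), (2,0,1), (2,0,2), (2,1,0), (2,1,1), (2,1,2)
target (2,0,0) ∈ {TSO,PSO}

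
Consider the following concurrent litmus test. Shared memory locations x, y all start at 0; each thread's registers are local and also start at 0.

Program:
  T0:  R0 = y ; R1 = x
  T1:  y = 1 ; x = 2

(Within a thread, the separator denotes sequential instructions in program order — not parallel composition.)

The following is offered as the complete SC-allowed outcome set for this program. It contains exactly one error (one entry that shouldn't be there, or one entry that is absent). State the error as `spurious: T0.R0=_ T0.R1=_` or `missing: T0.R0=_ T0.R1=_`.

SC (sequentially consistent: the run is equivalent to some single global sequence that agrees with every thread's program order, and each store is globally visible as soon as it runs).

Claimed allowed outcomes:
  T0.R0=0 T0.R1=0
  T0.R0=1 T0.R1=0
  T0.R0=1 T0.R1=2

missing: T0.R0=0 T0.R1=2

outcome vector order: (T0.R0,T0.R1)
[SC] allowed = {0/0, 0/2, 1/0, 1/2}
SC∖claimed = {0/2}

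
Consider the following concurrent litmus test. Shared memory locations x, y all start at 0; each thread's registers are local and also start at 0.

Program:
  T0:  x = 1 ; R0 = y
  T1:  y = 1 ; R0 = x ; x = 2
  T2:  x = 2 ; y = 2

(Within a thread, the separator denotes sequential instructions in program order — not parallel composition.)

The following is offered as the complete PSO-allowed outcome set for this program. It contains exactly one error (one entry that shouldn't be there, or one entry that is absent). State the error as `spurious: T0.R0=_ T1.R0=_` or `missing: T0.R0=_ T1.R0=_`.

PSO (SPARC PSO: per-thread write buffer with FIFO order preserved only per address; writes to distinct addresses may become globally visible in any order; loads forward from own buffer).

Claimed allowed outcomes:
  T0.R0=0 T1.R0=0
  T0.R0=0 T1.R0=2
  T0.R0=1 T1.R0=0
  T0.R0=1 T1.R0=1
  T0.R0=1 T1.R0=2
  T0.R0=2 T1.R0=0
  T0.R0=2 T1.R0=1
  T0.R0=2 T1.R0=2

outcome vector order: (T0.R0,T1.R0)
PSO: 9 outcomes — {(0,0), (0,1), (0,2), (1,0), (1,1), (1,2), (2,0), (2,1), (2,2)}
PSO∖claimed = {(0,1)}

missing: T0.R0=0 T1.R0=1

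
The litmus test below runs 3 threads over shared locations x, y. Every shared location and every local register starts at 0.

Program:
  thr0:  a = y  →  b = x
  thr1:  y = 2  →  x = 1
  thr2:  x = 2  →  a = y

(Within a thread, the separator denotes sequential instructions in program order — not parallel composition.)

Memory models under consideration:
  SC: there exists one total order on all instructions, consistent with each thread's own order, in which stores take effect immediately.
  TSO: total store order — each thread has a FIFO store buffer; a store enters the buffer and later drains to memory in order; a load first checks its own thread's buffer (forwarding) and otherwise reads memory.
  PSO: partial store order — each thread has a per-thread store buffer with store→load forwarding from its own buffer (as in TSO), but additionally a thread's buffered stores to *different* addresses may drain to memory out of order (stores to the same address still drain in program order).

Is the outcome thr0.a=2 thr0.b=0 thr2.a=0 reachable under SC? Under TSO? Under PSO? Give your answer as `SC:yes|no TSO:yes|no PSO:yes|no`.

SC:no TSO:yes PSO:yes

outcome vector order: (thr0.a,thr0.b,thr2.a)
under SC → <0 0 0>; <0 0 2>; <0 1 0>; <0 1 2>; <0 2 0>; <0 2 2>; <2 0 2>; <2 1 0>; <2 1 2>; <2 2 0>; <2 2 2>
under TSO → <0 0 0>; <0 0 2>; <0 1 0>; <0 1 2>; <0 2 0>; <0 2 2>; <2 0 0>; <2 0 2>; <2 1 0>; <2 1 2>; <2 2 0>; <2 2 2>
under PSO → <0 0 0>; <0 0 2>; <0 1 0>; <0 1 2>; <0 2 0>; <0 2 2>; <2 0 0>; <2 0 2>; <2 1 0>; <2 1 2>; <2 2 0>; <2 2 2>
target <2 0 0> ∈ {TSO,PSO}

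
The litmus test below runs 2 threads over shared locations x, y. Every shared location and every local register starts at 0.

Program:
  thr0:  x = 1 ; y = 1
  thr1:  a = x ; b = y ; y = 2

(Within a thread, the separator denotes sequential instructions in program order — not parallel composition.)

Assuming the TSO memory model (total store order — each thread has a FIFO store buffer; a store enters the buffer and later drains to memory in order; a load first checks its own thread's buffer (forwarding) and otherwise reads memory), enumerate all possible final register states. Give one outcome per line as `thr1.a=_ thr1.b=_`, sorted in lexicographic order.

outcome vector order: (thr1.a,thr1.b)
|TSO outcomes| = 4

thr1.a=0 thr1.b=0
thr1.a=0 thr1.b=1
thr1.a=1 thr1.b=0
thr1.a=1 thr1.b=1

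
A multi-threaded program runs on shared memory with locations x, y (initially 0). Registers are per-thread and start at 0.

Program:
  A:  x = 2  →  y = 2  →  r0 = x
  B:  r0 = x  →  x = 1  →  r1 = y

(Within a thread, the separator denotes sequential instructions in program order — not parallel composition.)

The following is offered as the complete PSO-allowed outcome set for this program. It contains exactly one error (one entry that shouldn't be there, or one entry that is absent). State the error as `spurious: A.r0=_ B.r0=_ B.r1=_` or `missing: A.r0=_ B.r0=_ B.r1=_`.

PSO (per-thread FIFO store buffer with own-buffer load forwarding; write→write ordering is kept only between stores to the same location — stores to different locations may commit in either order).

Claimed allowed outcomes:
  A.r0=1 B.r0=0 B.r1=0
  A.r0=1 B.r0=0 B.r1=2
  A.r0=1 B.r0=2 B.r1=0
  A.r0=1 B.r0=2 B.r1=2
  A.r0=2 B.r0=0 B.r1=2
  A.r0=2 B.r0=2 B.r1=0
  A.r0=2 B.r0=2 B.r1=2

outcome vector order: (A.r0,B.r0,B.r1)
under PSO → (1,0,0) (1,0,2) (1,2,0) (1,2,2) (2,0,0) (2,0,2) (2,2,0) (2,2,2)
PSO∖claimed = {(2,0,0)}

missing: A.r0=2 B.r0=0 B.r1=0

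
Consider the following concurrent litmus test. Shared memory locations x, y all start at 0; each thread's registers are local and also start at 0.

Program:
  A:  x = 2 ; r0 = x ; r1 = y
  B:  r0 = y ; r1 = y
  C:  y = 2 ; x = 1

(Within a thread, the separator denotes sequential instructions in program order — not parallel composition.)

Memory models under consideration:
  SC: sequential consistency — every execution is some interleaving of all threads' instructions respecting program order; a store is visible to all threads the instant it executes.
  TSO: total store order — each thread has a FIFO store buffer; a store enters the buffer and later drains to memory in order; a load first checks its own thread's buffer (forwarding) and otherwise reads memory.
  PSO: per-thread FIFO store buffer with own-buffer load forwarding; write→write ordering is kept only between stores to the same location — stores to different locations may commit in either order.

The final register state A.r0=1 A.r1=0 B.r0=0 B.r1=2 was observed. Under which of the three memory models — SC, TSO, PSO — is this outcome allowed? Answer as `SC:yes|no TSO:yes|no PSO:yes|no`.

outcome vector order: (A.r0,A.r1,B.r0,B.r1)
[SC] allowed = {1200, 1202, 1222, 2000, 2002, 2022, 2200, 2202, 2222}
[TSO] allowed = {1200, 1202, 1222, 2000, 2002, 2022, 2200, 2202, 2222}
[PSO] allowed = {1000, 1002, 1022, 1200, 1202, 1222, 2000, 2002, 2022, 2200, 2202, 2222}
target 1002 ∈ {PSO}

SC:no TSO:no PSO:yes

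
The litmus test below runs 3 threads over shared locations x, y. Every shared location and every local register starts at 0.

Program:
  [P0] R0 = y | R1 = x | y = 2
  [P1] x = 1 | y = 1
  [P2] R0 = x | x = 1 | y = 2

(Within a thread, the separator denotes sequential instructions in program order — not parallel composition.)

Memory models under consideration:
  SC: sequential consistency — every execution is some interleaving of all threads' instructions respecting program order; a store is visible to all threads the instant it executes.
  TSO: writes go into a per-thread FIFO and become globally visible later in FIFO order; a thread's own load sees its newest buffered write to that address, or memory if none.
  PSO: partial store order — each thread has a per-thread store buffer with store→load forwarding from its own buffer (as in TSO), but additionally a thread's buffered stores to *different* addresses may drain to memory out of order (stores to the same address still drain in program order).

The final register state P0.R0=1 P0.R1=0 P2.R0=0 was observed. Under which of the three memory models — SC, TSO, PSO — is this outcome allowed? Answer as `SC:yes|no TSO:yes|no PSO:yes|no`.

SC:no TSO:no PSO:yes

outcome vector order: (P0.R0,P0.R1,P2.R0)
[SC] allowed = {<0 0 0>, <0 0 1>, <0 1 0>, <0 1 1>, <1 1 0>, <1 1 1>, <2 1 0>, <2 1 1>}
[TSO] allowed = {<0 0 0>, <0 0 1>, <0 1 0>, <0 1 1>, <1 1 0>, <1 1 1>, <2 1 0>, <2 1 1>}
[PSO] allowed = {<0 0 0>, <0 0 1>, <0 1 0>, <0 1 1>, <1 0 0>, <1 0 1>, <1 1 0>, <1 1 1>, <2 0 0>, <2 1 0>, <2 1 1>}
target <1 0 0> ∈ {PSO}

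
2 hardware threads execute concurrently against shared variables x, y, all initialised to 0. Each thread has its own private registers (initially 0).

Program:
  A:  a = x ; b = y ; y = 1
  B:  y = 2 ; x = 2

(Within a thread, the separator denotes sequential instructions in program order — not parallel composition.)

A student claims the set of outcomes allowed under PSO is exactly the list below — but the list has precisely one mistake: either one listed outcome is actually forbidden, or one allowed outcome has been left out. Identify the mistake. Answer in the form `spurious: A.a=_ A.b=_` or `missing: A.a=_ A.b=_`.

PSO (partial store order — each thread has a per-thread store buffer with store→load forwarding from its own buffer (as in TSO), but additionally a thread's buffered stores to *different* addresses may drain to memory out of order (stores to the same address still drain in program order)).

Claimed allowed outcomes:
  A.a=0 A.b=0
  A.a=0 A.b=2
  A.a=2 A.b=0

outcome vector order: (A.a,A.b)
PSO (4): 0/0; 0/2; 2/0; 2/2
PSO∖claimed = {2/2}

missing: A.a=2 A.b=2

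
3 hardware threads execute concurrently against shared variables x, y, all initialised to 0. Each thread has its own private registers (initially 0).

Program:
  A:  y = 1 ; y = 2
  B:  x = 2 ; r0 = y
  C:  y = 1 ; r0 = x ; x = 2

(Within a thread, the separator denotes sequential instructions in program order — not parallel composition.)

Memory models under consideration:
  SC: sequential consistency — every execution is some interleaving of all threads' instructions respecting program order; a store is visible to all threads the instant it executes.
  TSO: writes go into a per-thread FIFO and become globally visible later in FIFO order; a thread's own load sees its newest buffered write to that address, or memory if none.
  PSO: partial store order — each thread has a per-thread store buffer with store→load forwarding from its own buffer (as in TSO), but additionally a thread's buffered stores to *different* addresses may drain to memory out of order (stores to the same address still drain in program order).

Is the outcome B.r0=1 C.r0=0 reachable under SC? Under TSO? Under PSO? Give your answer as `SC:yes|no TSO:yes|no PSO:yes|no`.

outcome vector order: (B.r0,C.r0)
SC: 5 outcomes — {02, 10, 12, 20, 22}
TSO: 6 outcomes — {00, 02, 10, 12, 20, 22}
PSO: 6 outcomes — {00, 02, 10, 12, 20, 22}
target 10 ∈ {SC,TSO,PSO}

SC:yes TSO:yes PSO:yes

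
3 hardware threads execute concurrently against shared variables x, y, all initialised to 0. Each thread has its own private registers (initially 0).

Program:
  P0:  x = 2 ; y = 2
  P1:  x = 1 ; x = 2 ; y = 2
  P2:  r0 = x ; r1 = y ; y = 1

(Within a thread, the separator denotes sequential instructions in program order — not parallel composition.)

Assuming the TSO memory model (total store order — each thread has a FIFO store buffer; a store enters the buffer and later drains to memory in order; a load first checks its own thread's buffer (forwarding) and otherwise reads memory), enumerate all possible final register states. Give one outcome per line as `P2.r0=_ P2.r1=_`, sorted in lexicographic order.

P2.r0=0 P2.r1=0
P2.r0=0 P2.r1=2
P2.r0=1 P2.r1=0
P2.r0=1 P2.r1=2
P2.r0=2 P2.r1=0
P2.r0=2 P2.r1=2

outcome vector order: (P2.r0,P2.r1)
|TSO outcomes| = 6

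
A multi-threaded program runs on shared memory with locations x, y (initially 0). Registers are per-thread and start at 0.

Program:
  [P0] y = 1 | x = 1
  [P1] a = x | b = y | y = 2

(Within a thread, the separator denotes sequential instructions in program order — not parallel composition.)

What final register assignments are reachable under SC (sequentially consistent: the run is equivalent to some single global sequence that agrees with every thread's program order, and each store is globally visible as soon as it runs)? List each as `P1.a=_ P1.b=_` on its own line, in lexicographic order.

outcome vector order: (P1.a,P1.b)
|SC outcomes| = 3

P1.a=0 P1.b=0
P1.a=0 P1.b=1
P1.a=1 P1.b=1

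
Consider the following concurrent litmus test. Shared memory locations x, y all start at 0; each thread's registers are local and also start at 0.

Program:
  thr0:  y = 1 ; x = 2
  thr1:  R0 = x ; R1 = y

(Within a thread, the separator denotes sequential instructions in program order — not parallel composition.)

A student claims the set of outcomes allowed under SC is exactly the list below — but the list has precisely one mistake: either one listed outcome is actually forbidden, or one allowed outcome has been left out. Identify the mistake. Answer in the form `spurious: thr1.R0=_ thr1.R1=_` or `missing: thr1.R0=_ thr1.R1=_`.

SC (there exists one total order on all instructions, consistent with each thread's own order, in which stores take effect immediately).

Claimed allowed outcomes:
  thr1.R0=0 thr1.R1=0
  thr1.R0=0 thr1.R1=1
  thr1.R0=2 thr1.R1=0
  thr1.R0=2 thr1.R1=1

outcome vector order: (thr1.R0,thr1.R1)
SC: 3 outcomes — {00, 01, 21}
claimed∖SC = {20}

spurious: thr1.R0=2 thr1.R1=0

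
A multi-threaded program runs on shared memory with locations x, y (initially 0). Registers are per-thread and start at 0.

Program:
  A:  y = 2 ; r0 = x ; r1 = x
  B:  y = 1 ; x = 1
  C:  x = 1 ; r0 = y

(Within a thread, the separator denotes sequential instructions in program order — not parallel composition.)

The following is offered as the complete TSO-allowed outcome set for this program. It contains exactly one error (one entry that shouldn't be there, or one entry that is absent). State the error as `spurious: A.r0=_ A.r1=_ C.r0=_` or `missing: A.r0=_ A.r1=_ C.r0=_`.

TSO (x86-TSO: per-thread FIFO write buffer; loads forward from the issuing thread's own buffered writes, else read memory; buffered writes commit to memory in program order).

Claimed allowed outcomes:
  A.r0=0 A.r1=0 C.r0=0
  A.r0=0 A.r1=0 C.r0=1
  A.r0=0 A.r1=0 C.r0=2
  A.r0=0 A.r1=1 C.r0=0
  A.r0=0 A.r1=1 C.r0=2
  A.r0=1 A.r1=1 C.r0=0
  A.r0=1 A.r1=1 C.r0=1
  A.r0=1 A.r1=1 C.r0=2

missing: A.r0=0 A.r1=1 C.r0=1

outcome vector order: (A.r0,A.r1,C.r0)
TSO (9): <0 0 0>; <0 0 1>; <0 0 2>; <0 1 0>; <0 1 1>; <0 1 2>; <1 1 0>; <1 1 1>; <1 1 2>
TSO∖claimed = {<0 1 1>}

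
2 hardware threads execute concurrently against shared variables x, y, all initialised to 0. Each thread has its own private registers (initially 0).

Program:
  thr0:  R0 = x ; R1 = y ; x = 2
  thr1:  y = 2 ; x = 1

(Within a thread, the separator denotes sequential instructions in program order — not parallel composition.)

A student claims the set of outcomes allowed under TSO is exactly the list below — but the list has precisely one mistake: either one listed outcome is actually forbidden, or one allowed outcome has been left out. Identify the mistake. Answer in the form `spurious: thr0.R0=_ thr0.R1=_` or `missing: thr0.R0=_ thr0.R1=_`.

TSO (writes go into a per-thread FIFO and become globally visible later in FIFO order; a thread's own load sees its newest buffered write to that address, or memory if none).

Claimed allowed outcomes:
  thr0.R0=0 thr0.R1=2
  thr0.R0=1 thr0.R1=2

missing: thr0.R0=0 thr0.R1=0

outcome vector order: (thr0.R0,thr0.R1)
under TSO → (0,0) (0,2) (1,2)
TSO∖claimed = {(0,0)}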